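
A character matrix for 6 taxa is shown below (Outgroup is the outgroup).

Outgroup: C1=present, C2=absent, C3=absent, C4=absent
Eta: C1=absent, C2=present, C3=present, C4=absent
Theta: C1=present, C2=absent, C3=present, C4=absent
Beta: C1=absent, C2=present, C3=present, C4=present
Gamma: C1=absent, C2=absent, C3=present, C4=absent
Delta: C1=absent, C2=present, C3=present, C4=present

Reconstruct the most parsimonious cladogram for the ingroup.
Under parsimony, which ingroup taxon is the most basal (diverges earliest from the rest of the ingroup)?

Character polarity is set by the outgroup: the derived state is whichever differs from the outgroup's state, so for C1 the derived state is 'absent', and for the remaining characters it is 'present'.
C1: derived state 'absent' in Beta, Delta, Eta, and Gamma only — synapomorphy for {Beta, Delta, Eta, Gamma}.
C2: derived state 'present' in Beta, Delta, and Eta only — synapomorphy for {Beta, Delta, Eta}.
C3 (derived state 'present') is shared by all ingroup taxa — unites the whole ingroup.
C4 (derived state 'present') is shared by Beta and Delta — a synapomorphy uniting that clade.
Most parsimonious ingroup topology: (((Eta,(Beta,Delta)),Gamma),Theta).
Theta is sister to the clade containing all other ingroup taxa, so it is the earliest-diverging (most basal) ingroup lineage.

Theta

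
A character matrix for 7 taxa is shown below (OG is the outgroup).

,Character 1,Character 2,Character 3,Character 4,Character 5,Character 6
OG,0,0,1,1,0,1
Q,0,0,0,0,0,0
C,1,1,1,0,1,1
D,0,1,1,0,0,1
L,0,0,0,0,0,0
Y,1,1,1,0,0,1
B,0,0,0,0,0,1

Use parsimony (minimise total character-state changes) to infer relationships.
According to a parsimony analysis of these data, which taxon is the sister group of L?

Character polarity is set by the outgroup: the derived state is whichever differs from the outgroup's state, so for Character 3, Character 4, Character 6 the derived state is '0', and for the remaining characters it is '1'.
Character 1: derived state '1' in C and Y only — synapomorphy for {C, Y}.
Character 2: derived state '1' in C, D, and Y only — synapomorphy for {C, D, Y}.
Character 3 (derived state '0') is shared by B, L, and Q — a synapomorphy uniting that clade.
All ingroup taxa share the derived state '0' for Character 4; it defines the ingroup but does not resolve relationships within it.
Character 5: derived state '1' in C only — an autapomorphy, so it tells us nothing about relationships among taxa.
Only L and Q show the derived state '0' for Character 6, supporting them as a clade.
Most parsimonious ingroup topology: (((Q,L),B),((C,Y),D)).
L and Q form a cherry on this tree, so they are sister taxa.

Q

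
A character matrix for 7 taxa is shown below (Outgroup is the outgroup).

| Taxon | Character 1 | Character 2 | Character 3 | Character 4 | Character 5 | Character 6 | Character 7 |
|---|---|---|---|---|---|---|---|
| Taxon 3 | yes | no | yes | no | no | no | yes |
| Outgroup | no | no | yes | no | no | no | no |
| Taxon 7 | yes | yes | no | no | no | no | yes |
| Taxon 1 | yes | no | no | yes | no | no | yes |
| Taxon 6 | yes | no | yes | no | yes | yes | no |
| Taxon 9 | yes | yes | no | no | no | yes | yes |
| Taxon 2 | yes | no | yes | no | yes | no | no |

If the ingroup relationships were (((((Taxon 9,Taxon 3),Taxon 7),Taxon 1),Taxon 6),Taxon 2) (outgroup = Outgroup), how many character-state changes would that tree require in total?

Map each character onto (((((Taxon 9,Taxon 3),Taxon 7),Taxon 1),Taxon 6),Taxon 2) (rooted by Outgroup) and count the minimum state changes it requires (Fitch parsimony):
Character 1: 1; Character 2: 2; Character 3: 2; Character 4: 1; Character 5: 2; Character 6: 2; Character 7: 1.
Total tree length = 11.

11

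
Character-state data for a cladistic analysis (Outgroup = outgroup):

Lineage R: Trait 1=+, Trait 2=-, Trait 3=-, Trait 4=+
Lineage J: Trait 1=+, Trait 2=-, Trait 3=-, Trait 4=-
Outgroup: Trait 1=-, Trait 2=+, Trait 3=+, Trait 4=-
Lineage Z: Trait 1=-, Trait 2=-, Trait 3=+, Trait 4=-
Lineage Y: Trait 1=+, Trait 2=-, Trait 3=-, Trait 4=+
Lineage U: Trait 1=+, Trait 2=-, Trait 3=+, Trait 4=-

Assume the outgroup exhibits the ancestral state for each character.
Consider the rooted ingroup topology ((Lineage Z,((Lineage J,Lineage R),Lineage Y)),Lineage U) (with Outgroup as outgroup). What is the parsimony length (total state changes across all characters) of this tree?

6

Map each character onto ((Lineage Z,((Lineage J,Lineage R),Lineage Y)),Lineage U) (rooted by Outgroup) and count the minimum state changes it requires (Fitch parsimony):
Trait 1: 2; Trait 2: 1; Trait 3: 1; Trait 4: 2.
Total tree length = 6.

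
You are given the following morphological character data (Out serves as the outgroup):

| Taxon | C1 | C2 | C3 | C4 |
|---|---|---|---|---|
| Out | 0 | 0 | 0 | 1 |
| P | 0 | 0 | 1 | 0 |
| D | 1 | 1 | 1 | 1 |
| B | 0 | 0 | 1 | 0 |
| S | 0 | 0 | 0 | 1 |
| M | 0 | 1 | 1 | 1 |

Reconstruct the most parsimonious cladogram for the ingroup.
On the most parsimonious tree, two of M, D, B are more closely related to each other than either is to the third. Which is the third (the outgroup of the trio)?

B

Character polarity is set by the outgroup: the derived state is whichever differs from the outgroup's state, so for C4 the derived state is '0', and for the remaining characters it is '1'.
C1: derived state '1' in D only — an autapomorphy, so it tells us nothing about relationships among taxa.
C2: derived state '1' in D and M only — synapomorphy for {D, M}.
C3 (derived state '1') is shared by B, D, M, and P — a synapomorphy uniting that clade.
Only B and P show the derived state '0' for C4, supporting them as a clade.
Most parsimonious ingroup topology: (((P,B),(D,M)),S).
M and D share a more recent common ancestor with each other than either does with B, so B is the least closely related of the three.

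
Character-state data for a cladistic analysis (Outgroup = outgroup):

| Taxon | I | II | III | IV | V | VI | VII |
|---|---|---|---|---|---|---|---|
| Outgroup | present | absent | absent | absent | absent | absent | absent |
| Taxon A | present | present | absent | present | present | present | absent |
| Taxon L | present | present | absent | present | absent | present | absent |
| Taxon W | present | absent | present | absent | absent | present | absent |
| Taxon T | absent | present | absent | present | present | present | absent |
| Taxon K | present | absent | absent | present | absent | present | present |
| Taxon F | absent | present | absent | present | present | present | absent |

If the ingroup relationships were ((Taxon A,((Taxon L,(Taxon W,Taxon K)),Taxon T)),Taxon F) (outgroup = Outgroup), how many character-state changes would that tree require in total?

11

Map each character onto ((Taxon A,((Taxon L,(Taxon W,Taxon K)),Taxon T)),Taxon F) (rooted by Outgroup) and count the minimum state changes it requires (Fitch parsimony):
I: 2; II: 2; III: 1; IV: 2; V: 2; VI: 1; VII: 1.
Total tree length = 11.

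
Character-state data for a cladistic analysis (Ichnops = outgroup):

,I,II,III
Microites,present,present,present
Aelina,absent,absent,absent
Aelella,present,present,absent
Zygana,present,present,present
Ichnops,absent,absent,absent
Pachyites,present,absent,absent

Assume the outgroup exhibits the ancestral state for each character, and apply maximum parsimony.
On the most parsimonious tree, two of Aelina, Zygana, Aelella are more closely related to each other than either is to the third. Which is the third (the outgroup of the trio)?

Aelina

The outgroup has state 'absent' for every character, so 'present' is the derived state throughout.
I (derived state 'present') is shared by Aelella, Microites, Pachyites, and Zygana — a synapomorphy uniting that clade.
Only Aelella, Microites, and Zygana show the derived state 'present' for II, supporting them as a clade.
Only Microites and Zygana show the derived state 'present' for III, supporting them as a clade.
Most parsimonious ingroup topology: ((((Zygana,Microites),Aelella),Pachyites),Aelina).
Zygana and Aelella share a more recent common ancestor with each other than either does with Aelina, so Aelina is the least closely related of the three.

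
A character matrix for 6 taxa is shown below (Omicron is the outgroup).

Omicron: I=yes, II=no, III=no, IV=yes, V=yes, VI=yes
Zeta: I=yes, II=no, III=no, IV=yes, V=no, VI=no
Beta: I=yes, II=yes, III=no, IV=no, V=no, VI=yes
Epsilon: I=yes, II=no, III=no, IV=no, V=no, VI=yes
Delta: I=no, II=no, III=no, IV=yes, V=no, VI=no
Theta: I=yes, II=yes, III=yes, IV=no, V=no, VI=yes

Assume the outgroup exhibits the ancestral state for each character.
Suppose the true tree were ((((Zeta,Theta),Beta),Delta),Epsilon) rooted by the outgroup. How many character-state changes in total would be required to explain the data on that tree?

Map each character onto ((((Zeta,Theta),Beta),Delta),Epsilon) (rooted by Omicron) and count the minimum state changes it requires (Fitch parsimony):
I: 1; II: 2; III: 1; IV: 3; V: 1; VI: 2.
Total tree length = 10.

10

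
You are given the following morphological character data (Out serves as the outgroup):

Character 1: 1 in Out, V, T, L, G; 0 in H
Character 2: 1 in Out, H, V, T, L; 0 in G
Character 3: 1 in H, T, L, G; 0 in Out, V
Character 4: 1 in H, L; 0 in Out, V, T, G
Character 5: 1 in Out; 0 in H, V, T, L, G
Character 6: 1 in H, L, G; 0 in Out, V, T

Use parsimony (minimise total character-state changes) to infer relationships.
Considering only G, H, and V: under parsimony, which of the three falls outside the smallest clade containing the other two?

V

Character polarity is set by the outgroup: the derived state is whichever differs from the outgroup's state, so for Character 1, Character 2, Character 5 the derived state is '0', and for the remaining characters it is '1'.
Character 1 (derived state '0') is unique to H (autapomorphy; uninformative for grouping).
Character 2 (derived state '0') is unique to G (autapomorphy; uninformative for grouping).
Character 3 (derived state '1') is shared by G, H, L, and T — a synapomorphy uniting that clade.
Only H and L show the derived state '1' for Character 4, supporting them as a clade.
All ingroup taxa share the derived state '0' for Character 5; it defines the ingroup but does not resolve relationships within it.
Character 6: derived state '1' in G, H, and L only — synapomorphy for {G, H, L}.
Most parsimonious ingroup topology: ((((H,L),G),T),V).
H and G share a more recent common ancestor with each other than either does with V, so V is the least closely related of the three.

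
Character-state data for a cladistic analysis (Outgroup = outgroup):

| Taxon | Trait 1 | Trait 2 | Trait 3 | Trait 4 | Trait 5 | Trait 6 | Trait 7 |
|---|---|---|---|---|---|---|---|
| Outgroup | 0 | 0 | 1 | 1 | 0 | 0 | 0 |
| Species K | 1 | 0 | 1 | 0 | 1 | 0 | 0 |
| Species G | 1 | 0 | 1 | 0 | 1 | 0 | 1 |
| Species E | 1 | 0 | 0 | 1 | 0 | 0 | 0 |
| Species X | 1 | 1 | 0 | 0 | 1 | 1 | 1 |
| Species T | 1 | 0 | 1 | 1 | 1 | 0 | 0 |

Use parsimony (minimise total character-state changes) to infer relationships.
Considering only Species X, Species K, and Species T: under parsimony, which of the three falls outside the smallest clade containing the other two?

Species T

Character polarity is set by the outgroup: the derived state is whichever differs from the outgroup's state, so for Trait 3, Trait 4 the derived state is '0', and for the remaining characters it is '1'.
All ingroup taxa share the derived state '1' for Trait 1; it defines the ingroup but does not resolve relationships within it.
Trait 2 (derived state '1') is unique to Species X (autapomorphy; uninformative for grouping).
Trait 3 (state '0') occurs in Species E and Species X but conflicts with the nesting implied by the other characters — most parsimoniously interpreted as homoplasy.
Only Species G, Species K, and Species X show the derived state '0' for Trait 4, supporting them as a clade.
Trait 5 (derived state '1') is shared by Species G, Species K, Species T, and Species X — a synapomorphy uniting that clade.
Trait 6 (derived state '1') is unique to Species X (autapomorphy; uninformative for grouping).
Only Species G and Species X show the derived state '1' for Trait 7, supporting them as a clade.
Most parsimonious ingroup topology: (((Species K,(Species G,Species X)),Species T),Species E).
Species K and Species X share a more recent common ancestor with each other than either does with Species T, so Species T is the least closely related of the three.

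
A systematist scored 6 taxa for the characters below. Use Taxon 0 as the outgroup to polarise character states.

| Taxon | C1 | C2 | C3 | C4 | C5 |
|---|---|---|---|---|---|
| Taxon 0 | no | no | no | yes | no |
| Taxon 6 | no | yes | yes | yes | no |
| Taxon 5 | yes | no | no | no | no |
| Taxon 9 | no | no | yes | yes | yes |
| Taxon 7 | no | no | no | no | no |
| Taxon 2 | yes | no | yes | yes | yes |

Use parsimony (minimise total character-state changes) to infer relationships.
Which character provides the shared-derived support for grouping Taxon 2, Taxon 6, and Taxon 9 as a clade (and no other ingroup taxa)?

Character polarity is set by the outgroup: the derived state is whichever differs from the outgroup's state, so for C4 the derived state is 'no', and for the remaining characters it is 'yes'.
C1 (state 'yes') occurs in Taxon 2 and Taxon 5 but conflicts with the nesting implied by the other characters — most parsimoniously interpreted as homoplasy.
C2 (derived state 'yes') is unique to Taxon 6 (autapomorphy; uninformative for grouping).
C3 (derived state 'yes') is shared by Taxon 2, Taxon 6, and Taxon 9 — a synapomorphy uniting that clade.
Only Taxon 5 and Taxon 7 show the derived state 'no' for C4, supporting them as a clade.
C5: derived state 'yes' in Taxon 2 and Taxon 9 only — synapomorphy for {Taxon 2, Taxon 9}.
Most parsimonious ingroup topology: ((Taxon 6,(Taxon 9,Taxon 2)),(Taxon 5,Taxon 7)).
The clade {Taxon 2, Taxon 6, Taxon 9} is supported by C3: its derived state 'yes' occurs in exactly those taxa and in no other taxon (including the outgroup).

C3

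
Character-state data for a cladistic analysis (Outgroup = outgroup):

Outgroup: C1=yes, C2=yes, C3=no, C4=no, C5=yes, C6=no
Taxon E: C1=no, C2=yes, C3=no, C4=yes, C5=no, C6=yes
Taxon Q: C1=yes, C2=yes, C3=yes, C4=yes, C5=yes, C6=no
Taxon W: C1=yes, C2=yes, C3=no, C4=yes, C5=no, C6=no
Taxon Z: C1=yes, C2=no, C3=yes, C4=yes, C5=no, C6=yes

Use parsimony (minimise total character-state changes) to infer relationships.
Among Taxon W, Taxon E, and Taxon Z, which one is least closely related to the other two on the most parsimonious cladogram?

Taxon W

Character polarity is set by the outgroup: the derived state is whichever differs from the outgroup's state, so for C1, C2, C5 the derived state is 'no', and for the remaining characters it is 'yes'.
C1: derived state 'no' in Taxon E only — an autapomorphy, so it tells us nothing about relationships among taxa.
C2 (derived state 'no') is unique to Taxon Z (autapomorphy; uninformative for grouping).
C3 groups Taxon Q and Taxon Z, which is incompatible with the clades supported by the remaining characters; treating it as convergent (homoplasy) costs fewer steps than any alternative tree.
C4 (derived state 'yes') is shared by all ingroup taxa — unites the whole ingroup.
C5 (derived state 'no') is shared by Taxon E, Taxon W, and Taxon Z — a synapomorphy uniting that clade.
C6: derived state 'yes' in Taxon E and Taxon Z only — synapomorphy for {Taxon E, Taxon Z}.
Most parsimonious ingroup topology: (((Taxon E,Taxon Z),Taxon W),Taxon Q).
Taxon E and Taxon Z share a more recent common ancestor with each other than either does with Taxon W, so Taxon W is the least closely related of the three.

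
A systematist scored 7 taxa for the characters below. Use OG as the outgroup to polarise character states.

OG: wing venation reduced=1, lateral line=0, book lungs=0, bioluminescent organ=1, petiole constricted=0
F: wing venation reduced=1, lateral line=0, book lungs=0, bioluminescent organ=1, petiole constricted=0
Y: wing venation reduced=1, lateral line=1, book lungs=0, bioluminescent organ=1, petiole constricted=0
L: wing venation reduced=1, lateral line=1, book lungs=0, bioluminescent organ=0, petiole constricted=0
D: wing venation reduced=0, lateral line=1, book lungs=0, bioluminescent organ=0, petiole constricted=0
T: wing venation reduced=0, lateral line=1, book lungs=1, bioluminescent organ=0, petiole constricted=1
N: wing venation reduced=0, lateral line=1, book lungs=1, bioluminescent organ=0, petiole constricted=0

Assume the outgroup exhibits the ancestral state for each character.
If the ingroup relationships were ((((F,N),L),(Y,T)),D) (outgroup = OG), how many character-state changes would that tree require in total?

11

Map each character onto ((((F,N),L),(Y,T)),D) (rooted by OG) and count the minimum state changes it requires (Fitch parsimony):
wing venation reduced: 3; lateral line: 2; book lungs: 2; bioluminescent organ: 3; petiole constricted: 1.
Total tree length = 11.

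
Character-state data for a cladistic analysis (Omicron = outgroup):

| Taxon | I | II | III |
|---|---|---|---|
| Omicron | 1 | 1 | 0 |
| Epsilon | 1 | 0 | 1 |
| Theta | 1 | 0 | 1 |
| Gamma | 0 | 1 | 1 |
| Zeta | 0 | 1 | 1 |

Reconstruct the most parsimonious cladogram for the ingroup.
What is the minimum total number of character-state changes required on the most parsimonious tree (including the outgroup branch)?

Character polarity is set by the outgroup: the derived state is whichever differs from the outgroup's state, so for I, II the derived state is '0', and for the remaining characters it is '1'.
I (derived state '0') is shared by Gamma and Zeta — a synapomorphy uniting that clade.
Only Epsilon and Theta show the derived state '0' for II, supporting them as a clade.
All ingroup taxa share the derived state '1' for III; it defines the ingroup but does not resolve relationships within it.
Most parsimonious ingroup topology: ((Epsilon,Theta),(Gamma,Zeta)).
Changes per character on this tree: I: 1; II: 1; III: 1.
Total = 3.

3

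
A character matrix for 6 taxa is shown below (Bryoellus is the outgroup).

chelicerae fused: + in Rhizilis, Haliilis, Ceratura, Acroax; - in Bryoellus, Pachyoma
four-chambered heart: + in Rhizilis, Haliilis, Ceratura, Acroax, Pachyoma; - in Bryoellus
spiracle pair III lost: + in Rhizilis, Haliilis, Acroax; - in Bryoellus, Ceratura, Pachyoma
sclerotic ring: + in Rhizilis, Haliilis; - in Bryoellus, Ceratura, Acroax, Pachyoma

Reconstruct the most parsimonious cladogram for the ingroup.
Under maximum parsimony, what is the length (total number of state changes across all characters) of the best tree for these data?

The outgroup has state '-' for every character, so '+' is the derived state throughout.
Only Acroax, Ceratura, Haliilis, and Rhizilis show the derived state '+' for chelicerae fused, supporting them as a clade.
All ingroup taxa share the derived state '+' for four-chambered heart; it defines the ingroup but does not resolve relationships within it.
spiracle pair III lost (derived state '+') is shared by Acroax, Haliilis, and Rhizilis — a synapomorphy uniting that clade.
sclerotic ring: derived state '+' in Haliilis and Rhizilis only — synapomorphy for {Haliilis, Rhizilis}.
Most parsimonious ingroup topology: ((((Rhizilis,Haliilis),Acroax),Ceratura),Pachyoma).
Changes per character on this tree: chelicerae fused: 1; four-chambered heart: 1; spiracle pair III lost: 1; sclerotic ring: 1.
Total = 4.

4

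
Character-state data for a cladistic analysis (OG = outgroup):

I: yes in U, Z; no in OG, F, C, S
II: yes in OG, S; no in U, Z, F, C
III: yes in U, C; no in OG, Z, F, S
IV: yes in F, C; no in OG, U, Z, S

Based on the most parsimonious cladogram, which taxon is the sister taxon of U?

Character polarity is set by the outgroup: the derived state is whichever differs from the outgroup's state, so for II the derived state is 'no', and for the remaining characters it is 'yes'.
I (derived state 'yes') is shared by U and Z — a synapomorphy uniting that clade.
Only C, F, U, and Z show the derived state 'no' for II, supporting them as a clade.
III (state 'yes') occurs in C and U but conflicts with the nesting implied by the other characters — most parsimoniously interpreted as homoplasy.
IV (derived state 'yes') is shared by C and F — a synapomorphy uniting that clade.
Most parsimonious ingroup topology: (((U,Z),(F,C)),S).
U and Z form a cherry on this tree, so they are sister taxa.

Z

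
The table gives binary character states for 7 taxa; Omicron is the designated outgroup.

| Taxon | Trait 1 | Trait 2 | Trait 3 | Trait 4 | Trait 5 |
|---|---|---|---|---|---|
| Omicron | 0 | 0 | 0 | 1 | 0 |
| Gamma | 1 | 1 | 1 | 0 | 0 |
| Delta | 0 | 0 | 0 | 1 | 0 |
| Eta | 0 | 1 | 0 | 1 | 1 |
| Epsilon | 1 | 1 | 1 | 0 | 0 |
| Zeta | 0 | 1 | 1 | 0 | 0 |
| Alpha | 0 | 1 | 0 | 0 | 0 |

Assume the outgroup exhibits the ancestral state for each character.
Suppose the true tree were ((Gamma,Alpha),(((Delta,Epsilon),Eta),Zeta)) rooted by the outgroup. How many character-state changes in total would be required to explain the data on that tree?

Map each character onto ((Gamma,Alpha),(((Delta,Epsilon),Eta),Zeta)) (rooted by Omicron) and count the minimum state changes it requires (Fitch parsimony):
Trait 1: 2; Trait 2: 2; Trait 3: 3; Trait 4: 3; Trait 5: 1.
Total tree length = 11.

11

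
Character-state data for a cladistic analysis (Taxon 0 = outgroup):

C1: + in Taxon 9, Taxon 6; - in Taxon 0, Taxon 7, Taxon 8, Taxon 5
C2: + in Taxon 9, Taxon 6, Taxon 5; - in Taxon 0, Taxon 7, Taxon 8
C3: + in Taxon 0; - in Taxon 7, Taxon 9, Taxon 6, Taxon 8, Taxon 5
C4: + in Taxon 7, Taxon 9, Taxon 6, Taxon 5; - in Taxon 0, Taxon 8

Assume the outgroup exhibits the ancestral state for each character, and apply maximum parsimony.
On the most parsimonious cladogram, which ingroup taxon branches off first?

Taxon 8

Character polarity is set by the outgroup: the derived state is whichever differs from the outgroup's state, so for C3 the derived state is '-', and for the remaining characters it is '+'.
Only Taxon 6 and Taxon 9 show the derived state '+' for C1, supporting them as a clade.
Only Taxon 5, Taxon 6, and Taxon 9 show the derived state '+' for C2, supporting them as a clade.
C3 (derived state '-') is shared by all ingroup taxa — unites the whole ingroup.
Only Taxon 5, Taxon 6, Taxon 7, and Taxon 9 show the derived state '+' for C4, supporting them as a clade.
Most parsimonious ingroup topology: ((Taxon 7,((Taxon 9,Taxon 6),Taxon 5)),Taxon 8).
Taxon 8 is sister to the clade containing all other ingroup taxa, so it is the earliest-diverging (most basal) ingroup lineage.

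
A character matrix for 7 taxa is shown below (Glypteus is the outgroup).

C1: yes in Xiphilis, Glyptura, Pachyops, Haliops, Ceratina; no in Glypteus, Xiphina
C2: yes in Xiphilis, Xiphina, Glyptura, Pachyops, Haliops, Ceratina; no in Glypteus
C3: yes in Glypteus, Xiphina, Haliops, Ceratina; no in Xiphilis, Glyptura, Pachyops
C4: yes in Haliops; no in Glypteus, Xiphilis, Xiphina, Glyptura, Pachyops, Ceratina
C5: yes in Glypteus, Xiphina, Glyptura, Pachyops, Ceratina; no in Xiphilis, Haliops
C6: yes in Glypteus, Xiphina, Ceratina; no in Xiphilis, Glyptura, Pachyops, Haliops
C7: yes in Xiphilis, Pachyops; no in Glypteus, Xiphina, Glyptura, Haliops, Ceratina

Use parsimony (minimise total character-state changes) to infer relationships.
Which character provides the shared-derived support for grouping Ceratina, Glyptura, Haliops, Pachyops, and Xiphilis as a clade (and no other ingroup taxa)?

C1

Character polarity is set by the outgroup: the derived state is whichever differs from the outgroup's state, so for C3, C5, C6 the derived state is 'no', and for the remaining characters it is 'yes'.
C1: derived state 'yes' in Ceratina, Glyptura, Haliops, Pachyops, and Xiphilis only — synapomorphy for {Ceratina, Glyptura, Haliops, Pachyops, Xiphilis}.
C2 (derived state 'yes') is shared by all ingroup taxa — unites the whole ingroup.
C3 (derived state 'no') is shared by Glyptura, Pachyops, and Xiphilis — a synapomorphy uniting that clade.
C4 (derived state 'yes') is unique to Haliops (autapomorphy; uninformative for grouping).
C5 (state 'no') occurs in Haliops and Xiphilis but conflicts with the nesting implied by the other characters — most parsimoniously interpreted as homoplasy.
Only Glyptura, Haliops, Pachyops, and Xiphilis show the derived state 'no' for C6, supporting them as a clade.
C7: derived state 'yes' in Pachyops and Xiphilis only — synapomorphy for {Pachyops, Xiphilis}.
Most parsimonious ingroup topology: (((((Xiphilis,Pachyops),Glyptura),Haliops),Ceratina),Xiphina).
The clade {Ceratina, Glyptura, Haliops, Pachyops, Xiphilis} is supported by C1: its derived state 'yes' occurs in exactly those taxa and in no other taxon (including the outgroup).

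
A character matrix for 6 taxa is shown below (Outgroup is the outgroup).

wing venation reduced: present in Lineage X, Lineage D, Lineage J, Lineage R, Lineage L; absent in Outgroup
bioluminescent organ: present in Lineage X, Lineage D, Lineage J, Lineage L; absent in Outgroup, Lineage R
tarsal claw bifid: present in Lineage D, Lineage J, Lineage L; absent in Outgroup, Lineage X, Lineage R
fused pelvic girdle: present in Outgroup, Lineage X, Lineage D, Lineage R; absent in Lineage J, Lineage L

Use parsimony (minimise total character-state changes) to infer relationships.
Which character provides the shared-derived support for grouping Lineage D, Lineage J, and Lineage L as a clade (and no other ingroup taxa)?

tarsal claw bifid

Character polarity is set by the outgroup: the derived state is whichever differs from the outgroup's state, so for fused pelvic girdle the derived state is 'absent', and for the remaining characters it is 'present'.
wing venation reduced (derived state 'present') is shared by all ingroup taxa — unites the whole ingroup.
bioluminescent organ (derived state 'present') is shared by Lineage D, Lineage J, Lineage L, and Lineage X — a synapomorphy uniting that clade.
Only Lineage D, Lineage J, and Lineage L show the derived state 'present' for tarsal claw bifid, supporting them as a clade.
Only Lineage J and Lineage L show the derived state 'absent' for fused pelvic girdle, supporting them as a clade.
Most parsimonious ingroup topology: ((Lineage X,(Lineage D,(Lineage J,Lineage L))),Lineage R).
The clade {Lineage D, Lineage J, Lineage L} is supported by tarsal claw bifid: its derived state 'present' occurs in exactly those taxa and in no other taxon (including the outgroup).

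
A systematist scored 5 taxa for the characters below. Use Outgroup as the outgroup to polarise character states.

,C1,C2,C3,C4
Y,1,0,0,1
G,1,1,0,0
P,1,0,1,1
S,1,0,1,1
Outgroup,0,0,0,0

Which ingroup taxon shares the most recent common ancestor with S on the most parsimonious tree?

The outgroup has state '0' for every character, so '1' is the derived state throughout.
All ingroup taxa share the derived state '1' for C1; it defines the ingroup but does not resolve relationships within it.
C2: derived state '1' in G only — an autapomorphy, so it tells us nothing about relationships among taxa.
C3: derived state '1' in P and S only — synapomorphy for {P, S}.
Only P, S, and Y show the derived state '1' for C4, supporting them as a clade.
Most parsimonious ingroup topology: ((Y,(S,P)),G).
S and P form a cherry on this tree, so they are sister taxa.

P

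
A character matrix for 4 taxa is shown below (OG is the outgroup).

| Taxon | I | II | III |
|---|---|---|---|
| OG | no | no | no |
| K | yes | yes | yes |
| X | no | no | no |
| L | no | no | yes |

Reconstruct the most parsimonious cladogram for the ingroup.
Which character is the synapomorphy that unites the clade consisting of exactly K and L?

III

The outgroup has state 'no' for every character, so 'yes' is the derived state throughout.
I: derived state 'yes' in K only — an autapomorphy, so it tells us nothing about relationships among taxa.
II: derived state 'yes' in K only — an autapomorphy, so it tells us nothing about relationships among taxa.
Only K and L show the derived state 'yes' for III, supporting them as a clade.
Most parsimonious ingroup topology: ((K,L),X).
The clade {K, L} is supported by III: its derived state 'yes' occurs in exactly those taxa and in no other taxon (including the outgroup).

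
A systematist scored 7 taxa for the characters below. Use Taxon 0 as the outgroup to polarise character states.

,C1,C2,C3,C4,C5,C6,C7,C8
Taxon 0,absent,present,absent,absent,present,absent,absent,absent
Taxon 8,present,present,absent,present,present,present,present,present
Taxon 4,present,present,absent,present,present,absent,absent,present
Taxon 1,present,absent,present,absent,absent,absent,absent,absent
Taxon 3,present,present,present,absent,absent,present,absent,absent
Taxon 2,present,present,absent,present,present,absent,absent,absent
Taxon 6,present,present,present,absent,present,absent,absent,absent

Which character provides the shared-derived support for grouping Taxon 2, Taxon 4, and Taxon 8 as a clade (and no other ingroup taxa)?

Character polarity is set by the outgroup: the derived state is whichever differs from the outgroup's state, so for C2, C5 the derived state is 'absent', and for the remaining characters it is 'present'.
All ingroup taxa share the derived state 'present' for C1; it defines the ingroup but does not resolve relationships within it.
C2: derived state 'absent' in Taxon 1 only — an autapomorphy, so it tells us nothing about relationships among taxa.
C3: derived state 'present' in Taxon 1, Taxon 3, and Taxon 6 only — synapomorphy for {Taxon 1, Taxon 3, Taxon 6}.
Only Taxon 2, Taxon 4, and Taxon 8 show the derived state 'present' for C4, supporting them as a clade.
C5: derived state 'absent' in Taxon 1 and Taxon 3 only — synapomorphy for {Taxon 1, Taxon 3}.
C6 (state 'present') occurs in Taxon 3 and Taxon 8 but conflicts with the nesting implied by the other characters — most parsimoniously interpreted as homoplasy.
C7 (derived state 'present') is unique to Taxon 8 (autapomorphy; uninformative for grouping).
C8: derived state 'present' in Taxon 4 and Taxon 8 only — synapomorphy for {Taxon 4, Taxon 8}.
Most parsimonious ingroup topology: (((Taxon 8,Taxon 4),Taxon 2),((Taxon 1,Taxon 3),Taxon 6)).
The clade {Taxon 2, Taxon 4, Taxon 8} is supported by C4: its derived state 'present' occurs in exactly those taxa and in no other taxon (including the outgroup).

C4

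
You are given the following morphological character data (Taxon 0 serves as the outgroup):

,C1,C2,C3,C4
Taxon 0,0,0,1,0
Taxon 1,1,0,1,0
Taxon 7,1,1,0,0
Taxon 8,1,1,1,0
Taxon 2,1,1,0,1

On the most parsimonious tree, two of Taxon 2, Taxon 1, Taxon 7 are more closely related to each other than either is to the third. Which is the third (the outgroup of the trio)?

Taxon 1

Character polarity is set by the outgroup: the derived state is whichever differs from the outgroup's state, so for C3 the derived state is '0', and for the remaining characters it is '1'.
C1 (derived state '1') is shared by all ingroup taxa — unites the whole ingroup.
C2: derived state '1' in Taxon 2, Taxon 7, and Taxon 8 only — synapomorphy for {Taxon 2, Taxon 7, Taxon 8}.
C3 (derived state '0') is shared by Taxon 2 and Taxon 7 — a synapomorphy uniting that clade.
C4 (derived state '1') is unique to Taxon 2 (autapomorphy; uninformative for grouping).
Most parsimonious ingroup topology: (Taxon 1,((Taxon 7,Taxon 2),Taxon 8)).
Taxon 2 and Taxon 7 share a more recent common ancestor with each other than either does with Taxon 1, so Taxon 1 is the least closely related of the three.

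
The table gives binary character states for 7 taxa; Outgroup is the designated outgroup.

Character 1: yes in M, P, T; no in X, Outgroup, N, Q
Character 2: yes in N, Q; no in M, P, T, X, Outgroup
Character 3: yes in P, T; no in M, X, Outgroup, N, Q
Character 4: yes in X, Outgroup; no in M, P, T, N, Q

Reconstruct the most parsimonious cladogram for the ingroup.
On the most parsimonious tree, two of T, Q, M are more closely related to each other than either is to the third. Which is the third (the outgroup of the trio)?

Character polarity is set by the outgroup: the derived state is whichever differs from the outgroup's state, so for Character 4 the derived state is 'no', and for the remaining characters it is 'yes'.
Character 1 (derived state 'yes') is shared by M, P, and T — a synapomorphy uniting that clade.
Character 2 (derived state 'yes') is shared by N and Q — a synapomorphy uniting that clade.
Character 3: derived state 'yes' in P and T only — synapomorphy for {P, T}.
Character 4 (derived state 'no') is shared by M, N, P, Q, and T — a synapomorphy uniting that clade.
Most parsimonious ingroup topology: ((((T,P),M),(N,Q)),X).
M and T share a more recent common ancestor with each other than either does with Q, so Q is the least closely related of the three.

Q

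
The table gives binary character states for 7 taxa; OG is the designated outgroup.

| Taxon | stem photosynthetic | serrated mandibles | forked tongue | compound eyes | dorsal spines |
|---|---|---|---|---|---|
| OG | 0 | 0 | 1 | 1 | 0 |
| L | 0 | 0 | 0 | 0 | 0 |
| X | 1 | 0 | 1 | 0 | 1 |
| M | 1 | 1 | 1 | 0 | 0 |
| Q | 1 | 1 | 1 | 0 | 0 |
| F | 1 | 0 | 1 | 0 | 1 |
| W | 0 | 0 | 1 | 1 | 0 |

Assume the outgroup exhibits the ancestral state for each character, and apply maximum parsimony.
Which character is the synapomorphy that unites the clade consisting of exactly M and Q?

Character polarity is set by the outgroup: the derived state is whichever differs from the outgroup's state, so for forked tongue, compound eyes the derived state is '0', and for the remaining characters it is '1'.
stem photosynthetic: derived state '1' in F, M, Q, and X only — synapomorphy for {F, M, Q, X}.
serrated mandibles: derived state '1' in M and Q only — synapomorphy for {M, Q}.
forked tongue: derived state '0' in L only — an autapomorphy, so it tells us nothing about relationships among taxa.
Only F, L, M, Q, and X show the derived state '0' for compound eyes, supporting them as a clade.
dorsal spines: derived state '1' in F and X only — synapomorphy for {F, X}.
Most parsimonious ingroup topology: ((L,((X,F),(M,Q))),W).
The clade {M, Q} is supported by serrated mandibles: its derived state '1' occurs in exactly those taxa and in no other taxon (including the outgroup).

serrated mandibles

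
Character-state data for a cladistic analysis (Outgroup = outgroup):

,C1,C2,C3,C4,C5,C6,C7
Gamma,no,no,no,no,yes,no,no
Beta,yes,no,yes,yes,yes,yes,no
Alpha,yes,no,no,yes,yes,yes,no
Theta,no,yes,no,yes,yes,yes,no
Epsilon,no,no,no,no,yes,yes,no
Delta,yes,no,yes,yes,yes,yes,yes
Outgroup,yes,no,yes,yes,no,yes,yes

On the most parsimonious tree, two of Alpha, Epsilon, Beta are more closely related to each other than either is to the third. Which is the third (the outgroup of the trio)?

Beta

Character polarity is set by the outgroup: the derived state is whichever differs from the outgroup's state, so for C1, C3, C4, C6, C7 the derived state is 'no', and for the remaining characters it is 'yes'.
C1 (derived state 'no') is shared by Epsilon, Gamma, and Theta — a synapomorphy uniting that clade.
C2 (derived state 'yes') is unique to Theta (autapomorphy; uninformative for grouping).
C3: derived state 'no' in Alpha, Epsilon, Gamma, and Theta only — synapomorphy for {Alpha, Epsilon, Gamma, Theta}.
C4 (derived state 'no') is shared by Epsilon and Gamma — a synapomorphy uniting that clade.
C5 (derived state 'yes') is shared by all ingroup taxa — unites the whole ingroup.
C6: derived state 'no' in Gamma only — an autapomorphy, so it tells us nothing about relationships among taxa.
Only Alpha, Beta, Epsilon, Gamma, and Theta show the derived state 'no' for C7, supporting them as a clade.
Most parsimonious ingroup topology: (((((Epsilon,Gamma),Theta),Alpha),Beta),Delta).
Epsilon and Alpha share a more recent common ancestor with each other than either does with Beta, so Beta is the least closely related of the three.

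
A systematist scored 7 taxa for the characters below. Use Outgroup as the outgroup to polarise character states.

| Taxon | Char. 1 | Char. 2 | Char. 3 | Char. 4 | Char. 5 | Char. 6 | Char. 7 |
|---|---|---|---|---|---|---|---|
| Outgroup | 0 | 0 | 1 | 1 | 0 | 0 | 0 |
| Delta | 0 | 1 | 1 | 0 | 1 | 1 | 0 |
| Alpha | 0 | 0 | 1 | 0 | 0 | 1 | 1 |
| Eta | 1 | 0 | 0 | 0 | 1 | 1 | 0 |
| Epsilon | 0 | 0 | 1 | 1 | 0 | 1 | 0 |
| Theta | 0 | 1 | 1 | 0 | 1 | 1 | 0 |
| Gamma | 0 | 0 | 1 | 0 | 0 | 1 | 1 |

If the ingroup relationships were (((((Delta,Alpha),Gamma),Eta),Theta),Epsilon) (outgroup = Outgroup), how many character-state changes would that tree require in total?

Map each character onto (((((Delta,Alpha),Gamma),Eta),Theta),Epsilon) (rooted by Outgroup) and count the minimum state changes it requires (Fitch parsimony):
Char. 1: 1; Char. 2: 2; Char. 3: 1; Char. 4: 1; Char. 5: 3; Char. 6: 1; Char. 7: 2.
Total tree length = 11.

11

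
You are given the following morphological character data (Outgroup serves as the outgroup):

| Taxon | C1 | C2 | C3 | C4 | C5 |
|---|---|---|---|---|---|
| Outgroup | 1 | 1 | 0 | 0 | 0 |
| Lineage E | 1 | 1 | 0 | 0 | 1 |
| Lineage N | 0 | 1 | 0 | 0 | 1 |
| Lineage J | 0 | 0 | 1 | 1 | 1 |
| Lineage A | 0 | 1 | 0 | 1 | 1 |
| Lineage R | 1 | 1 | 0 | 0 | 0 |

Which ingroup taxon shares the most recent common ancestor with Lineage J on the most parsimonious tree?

Character polarity is set by the outgroup: the derived state is whichever differs from the outgroup's state, so for C1, C2 the derived state is '0', and for the remaining characters it is '1'.
Only Lineage A, Lineage J, and Lineage N show the derived state '0' for C1, supporting them as a clade.
C2 (derived state '0') is unique to Lineage J (autapomorphy; uninformative for grouping).
C3: derived state '1' in Lineage J only — an autapomorphy, so it tells us nothing about relationships among taxa.
C4 (derived state '1') is shared by Lineage A and Lineage J — a synapomorphy uniting that clade.
Only Lineage A, Lineage E, Lineage J, and Lineage N show the derived state '1' for C5, supporting them as a clade.
Most parsimonious ingroup topology: ((Lineage E,(Lineage N,(Lineage J,Lineage A))),Lineage R).
Lineage J and Lineage A form a cherry on this tree, so they are sister taxa.

Lineage A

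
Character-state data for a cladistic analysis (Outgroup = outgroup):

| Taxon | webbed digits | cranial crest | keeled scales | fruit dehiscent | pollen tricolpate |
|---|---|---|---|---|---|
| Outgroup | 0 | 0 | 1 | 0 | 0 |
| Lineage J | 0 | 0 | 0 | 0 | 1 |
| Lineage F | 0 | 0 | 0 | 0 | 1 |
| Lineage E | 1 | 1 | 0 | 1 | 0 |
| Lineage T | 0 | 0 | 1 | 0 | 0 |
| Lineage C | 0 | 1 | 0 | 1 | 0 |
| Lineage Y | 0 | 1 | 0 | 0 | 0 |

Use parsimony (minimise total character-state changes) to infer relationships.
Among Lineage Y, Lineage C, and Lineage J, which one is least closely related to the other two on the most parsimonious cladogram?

Character polarity is set by the outgroup: the derived state is whichever differs from the outgroup's state, so for keeled scales the derived state is '0', and for the remaining characters it is '1'.
webbed digits (derived state '1') is unique to Lineage E (autapomorphy; uninformative for grouping).
cranial crest (derived state '1') is shared by Lineage C, Lineage E, and Lineage Y — a synapomorphy uniting that clade.
keeled scales: derived state '0' in Lineage C, Lineage E, Lineage F, Lineage J, and Lineage Y only — synapomorphy for {Lineage C, Lineage E, Lineage F, Lineage J, Lineage Y}.
fruit dehiscent (derived state '1') is shared by Lineage C and Lineage E — a synapomorphy uniting that clade.
pollen tricolpate (derived state '1') is shared by Lineage F and Lineage J — a synapomorphy uniting that clade.
Most parsimonious ingroup topology: (((Lineage J,Lineage F),((Lineage E,Lineage C),Lineage Y)),Lineage T).
Lineage C and Lineage Y share a more recent common ancestor with each other than either does with Lineage J, so Lineage J is the least closely related of the three.

Lineage J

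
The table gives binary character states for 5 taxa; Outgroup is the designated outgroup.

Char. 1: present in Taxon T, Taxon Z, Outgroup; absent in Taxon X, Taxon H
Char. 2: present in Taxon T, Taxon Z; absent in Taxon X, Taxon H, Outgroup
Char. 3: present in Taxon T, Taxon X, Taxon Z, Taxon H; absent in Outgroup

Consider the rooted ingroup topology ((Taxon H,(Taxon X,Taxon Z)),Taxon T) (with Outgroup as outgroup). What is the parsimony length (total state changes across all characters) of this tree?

5

Map each character onto ((Taxon H,(Taxon X,Taxon Z)),Taxon T) (rooted by Outgroup) and count the minimum state changes it requires (Fitch parsimony):
Char. 1: 2; Char. 2: 2; Char. 3: 1.
Total tree length = 5.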